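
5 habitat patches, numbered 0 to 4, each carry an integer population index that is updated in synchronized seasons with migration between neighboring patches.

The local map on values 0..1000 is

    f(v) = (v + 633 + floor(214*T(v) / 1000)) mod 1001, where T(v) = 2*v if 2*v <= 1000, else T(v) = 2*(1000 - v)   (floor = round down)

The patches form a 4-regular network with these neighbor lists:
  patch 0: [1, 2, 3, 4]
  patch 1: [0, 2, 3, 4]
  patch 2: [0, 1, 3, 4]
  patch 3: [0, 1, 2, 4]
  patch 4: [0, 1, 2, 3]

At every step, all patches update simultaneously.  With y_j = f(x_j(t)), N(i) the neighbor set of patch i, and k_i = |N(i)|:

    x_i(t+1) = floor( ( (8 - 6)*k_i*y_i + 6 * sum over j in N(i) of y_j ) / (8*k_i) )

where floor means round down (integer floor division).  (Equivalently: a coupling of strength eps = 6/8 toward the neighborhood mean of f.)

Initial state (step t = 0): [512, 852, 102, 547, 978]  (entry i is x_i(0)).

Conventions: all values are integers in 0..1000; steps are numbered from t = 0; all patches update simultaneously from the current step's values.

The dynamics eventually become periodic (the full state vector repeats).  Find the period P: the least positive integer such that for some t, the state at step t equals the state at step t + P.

Simulating step by step:
t=0: [512, 852, 102, 547, 978]
t=1: [522, 534, 548, 523, 538]
t=2: [364, 364, 364, 364, 364]
t=3: [151, 151, 151, 151, 151]
t=4: [848, 848, 848, 848, 848]
t=5: [545, 545, 545, 545, 545]
t=6: [371, 371, 371, 371, 371]
t=7: [161, 161, 161, 161, 161]
t=8: [862, 862, 862, 862, 862]
t=9: [553, 553, 553, 553, 553]
t=10: [376, 376, 376, 376, 376]
t=11: [168, 168, 168, 168, 168]
t=12: [872, 872, 872, 872, 872]
t=13: [558, 558, 558, 558, 558]
t=14: [379, 379, 379, 379, 379]
t=15: [173, 173, 173, 173, 173]
t=16: [880, 880, 880, 880, 880]
t=17: [563, 563, 563, 563, 563]
t=18: [382, 382, 382, 382, 382]
t=19: [177, 177, 177, 177, 177]
t=20: [885, 885, 885, 885, 885]
t=21: [566, 566, 566, 566, 566]
t=22: [383, 383, 383, 383, 383]
t=23: [178, 178, 178, 178, 178]
t=24: [887, 887, 887, 887, 887]
t=25: [567, 567, 567, 567, 567]
t=26: [384, 384, 384, 384, 384]
t=27: [180, 180, 180, 180, 180]
t=28: [890, 890, 890, 890, 890]
t=29: [569, 569, 569, 569, 569]
t=30: [385, 385, 385, 385, 385]
t=31: [181, 181, 181, 181, 181]
t=32: [891, 891, 891, 891, 891]
t=33: [569, 569, 569, 569, 569]

Answer: 4
Key observation: The state at step 29, [569, 569, 569, 569, 569], reappears at step 33 — and no state repeats earlier — so the cycle the system enters has period 4.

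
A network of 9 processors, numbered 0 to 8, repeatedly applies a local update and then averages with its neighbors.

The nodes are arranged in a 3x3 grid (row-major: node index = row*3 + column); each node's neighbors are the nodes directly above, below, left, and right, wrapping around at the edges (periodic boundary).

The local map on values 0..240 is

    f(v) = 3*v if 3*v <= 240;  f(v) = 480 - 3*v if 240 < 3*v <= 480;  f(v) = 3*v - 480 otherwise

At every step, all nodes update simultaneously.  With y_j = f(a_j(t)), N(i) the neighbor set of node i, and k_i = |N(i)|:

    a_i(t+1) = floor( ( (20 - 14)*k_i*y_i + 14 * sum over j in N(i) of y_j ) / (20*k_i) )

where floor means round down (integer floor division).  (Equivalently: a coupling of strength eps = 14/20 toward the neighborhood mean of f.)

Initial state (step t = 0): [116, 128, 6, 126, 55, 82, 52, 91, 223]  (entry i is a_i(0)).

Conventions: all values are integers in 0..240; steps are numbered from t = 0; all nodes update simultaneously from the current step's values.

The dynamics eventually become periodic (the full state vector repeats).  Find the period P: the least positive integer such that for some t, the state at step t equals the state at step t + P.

Answer: 8
Key observation: The state at step 50, [225, 225, 225, 225, 225, 225, 225, 225, 225], reappears at step 58 — and no state repeats earlier — so the cycle the system enters has period 8.

Derivation:
t=0: [116, 128, 6, 126, 55, 82, 52, 91, 223]
t=1: [104, 120, 119, 150, 161, 153, 157, 168, 164]
t=2: [99, 91, 93, 44, 35, 35, 43, 32, 34]
t=3: [171, 164, 164, 130, 126, 126, 128, 123, 123]
t=4: [46, 48, 48, 85, 85, 85, 89, 89, 89]
t=5: [168, 169, 169, 207, 208, 208, 201, 203, 203]
t=6: [62, 64, 64, 118, 120, 120, 110, 112, 112]
t=7: [171, 169, 169, 138, 137, 137, 150, 149, 149]
t=8: [36, 36, 36, 54, 54, 54, 37, 37, 37]
t=9: [117, 117, 117, 143, 143, 143, 119, 119, 119]
t=10: [114, 114, 114, 77, 77, 77, 111, 111, 111]
t=11: [155, 155, 155, 200, 200, 200, 160, 160, 160]
t=12: [30, 30, 30, 80, 80, 80, 23, 23, 23]
t=13: [112, 112, 112, 183, 183, 183, 102, 102, 102]
t=14: [136, 136, 136, 100, 100, 100, 150, 150, 150]
t=15: [83, 83, 83, 134, 134, 134, 63, 63, 63]
t=16: [196, 196, 196, 124, 124, 124, 176, 176, 176]
t=17: [97, 97, 97, 97, 97, 97, 69, 69, 69]
t=18: [192, 192, 192, 192, 192, 192, 200, 200, 200]
t=19: [100, 100, 100, 100, 100, 100, 111, 111, 111]
t=20: [174, 174, 174, 174, 174, 174, 158, 158, 158]
t=21: [35, 35, 35, 35, 35, 35, 18, 18, 18]
t=22: [96, 96, 96, 96, 96, 96, 71, 71, 71]
t=23: [195, 195, 195, 195, 195, 195, 205, 205, 205]
t=24: [110, 110, 110, 110, 110, 110, 124, 124, 124]
t=25: [142, 142, 142, 142, 142, 142, 122, 122, 122]
t=26: [64, 64, 64, 64, 64, 64, 93, 93, 93]
t=27: [193, 193, 193, 193, 193, 193, 197, 197, 197]
t=28: [101, 101, 101, 101, 101, 101, 106, 106, 106]
t=29: [174, 174, 174, 174, 174, 174, 167, 167, 167]
t=30: [38, 38, 38, 38, 38, 38, 28, 28, 28]
t=31: [108, 108, 108, 108, 108, 108, 94, 94, 94]
t=32: [163, 163, 163, 163, 163, 163, 183, 183, 183]
t=33: [19, 19, 19, 19, 19, 19, 48, 48, 48]
t=34: [72, 72, 72, 72, 72, 72, 113, 113, 113]
t=35: [202, 202, 202, 202, 202, 202, 167, 167, 167]
t=36: [107, 107, 107, 107, 107, 107, 57, 57, 57]
t=37: [161, 161, 161, 161, 161, 161, 166, 166, 166]
t=38: [5, 5, 5, 5, 5, 5, 12, 12, 12]
t=39: [18, 18, 18, 18, 18, 18, 28, 28, 28]
t=40: [59, 59, 59, 59, 59, 59, 73, 73, 73]
t=41: [184, 184, 184, 184, 184, 184, 204, 204, 204]
t=42: [82, 82, 82, 82, 82, 82, 111, 111, 111]
t=43: [218, 218, 218, 218, 218, 218, 177, 177, 177]
t=44: [152, 152, 152, 152, 152, 152, 94, 94, 94]
t=45: [54, 54, 54, 54, 54, 54, 137, 137, 137]
t=46: [145, 145, 145, 145, 145, 145, 101, 101, 101]
t=47: [68, 68, 68, 68, 68, 68, 130, 130, 130]
t=48: [184, 184, 184, 184, 184, 184, 129, 129, 129]
t=49: [75, 75, 75, 75, 75, 75, 85, 85, 85]
t=50: [225, 225, 225, 225, 225, 225, 225, 225, 225]
t=51: [195, 195, 195, 195, 195, 195, 195, 195, 195]
t=52: [105, 105, 105, 105, 105, 105, 105, 105, 105]
t=53: [165, 165, 165, 165, 165, 165, 165, 165, 165]
t=54: [15, 15, 15, 15, 15, 15, 15, 15, 15]
t=55: [45, 45, 45, 45, 45, 45, 45, 45, 45]
t=56: [135, 135, 135, 135, 135, 135, 135, 135, 135]
t=57: [75, 75, 75, 75, 75, 75, 75, 75, 75]
t=58: [225, 225, 225, 225, 225, 225, 225, 225, 225]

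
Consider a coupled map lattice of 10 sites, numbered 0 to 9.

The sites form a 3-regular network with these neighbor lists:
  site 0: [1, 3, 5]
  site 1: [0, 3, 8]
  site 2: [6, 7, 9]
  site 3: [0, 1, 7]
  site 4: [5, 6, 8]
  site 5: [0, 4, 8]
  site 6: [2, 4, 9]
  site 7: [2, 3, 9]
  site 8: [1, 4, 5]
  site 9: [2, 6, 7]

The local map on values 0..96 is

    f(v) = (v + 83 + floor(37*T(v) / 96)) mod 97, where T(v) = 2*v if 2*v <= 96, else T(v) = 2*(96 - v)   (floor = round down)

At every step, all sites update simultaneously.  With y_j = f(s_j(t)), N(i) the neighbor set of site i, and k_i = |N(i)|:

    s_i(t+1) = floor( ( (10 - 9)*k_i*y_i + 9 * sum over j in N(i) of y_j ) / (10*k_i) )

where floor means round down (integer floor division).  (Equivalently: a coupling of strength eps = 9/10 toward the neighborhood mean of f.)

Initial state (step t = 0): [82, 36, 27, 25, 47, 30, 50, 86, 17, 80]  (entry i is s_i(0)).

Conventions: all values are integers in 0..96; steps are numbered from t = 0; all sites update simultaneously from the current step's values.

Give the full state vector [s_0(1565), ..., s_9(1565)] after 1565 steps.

Answer: [77, 77, 77, 77, 77, 77, 77, 77, 77, 77]
Key observation: The state at step 5, [77, 77, 77, 77, 77, 77, 77, 77, 77, 77], reappears at step 6: the system is in a cycle of period 1 from step 5 on.  Therefore the state at step 1565 equals the state at step 5 + ((1565 - 5) mod 1) = 5, which is [77, 77, 77, 77, 77, 77, 77, 77, 77, 77].

Derivation:
t=0: [82, 36, 27, 25, 47, 30, 50, 86, 17, 80]
t=1: [43, 42, 71, 64, 44, 52, 61, 50, 48, 62]
t=2: [67, 68, 73, 65, 70, 65, 71, 74, 65, 73]
t=3: [74, 74, 76, 75, 74, 74, 76, 75, 74, 76]
t=4: [76, 76, 77, 76, 76, 76, 76, 77, 76, 77]
t=5: [77, 77, 77, 77, 77, 77, 77, 77, 77, 77]
t=6: [77, 77, 77, 77, 77, 77, 77, 77, 77, 77]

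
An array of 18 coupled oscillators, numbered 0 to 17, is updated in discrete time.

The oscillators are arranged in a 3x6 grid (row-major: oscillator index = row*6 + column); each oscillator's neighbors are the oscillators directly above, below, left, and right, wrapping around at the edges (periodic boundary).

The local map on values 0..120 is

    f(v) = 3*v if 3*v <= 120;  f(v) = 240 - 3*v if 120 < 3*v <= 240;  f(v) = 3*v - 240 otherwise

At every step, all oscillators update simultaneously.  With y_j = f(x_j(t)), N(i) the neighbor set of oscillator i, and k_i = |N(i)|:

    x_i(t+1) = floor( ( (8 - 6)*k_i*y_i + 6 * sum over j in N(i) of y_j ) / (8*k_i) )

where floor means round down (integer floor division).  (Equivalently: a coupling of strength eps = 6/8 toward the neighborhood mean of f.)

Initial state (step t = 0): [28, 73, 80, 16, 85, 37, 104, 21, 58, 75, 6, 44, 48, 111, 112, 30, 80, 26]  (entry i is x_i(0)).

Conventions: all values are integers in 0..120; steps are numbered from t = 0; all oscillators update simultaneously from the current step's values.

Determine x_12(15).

Answer: x_12(15) = 109

Derivation:
t=0: [28, 73, 80, 16, 85, 37, 104, 21, 58, 75, 6, 44, 48, 111, 112, 30, 80, 26]
t=1: [77, 50, 43, 34, 36, 81, 83, 63, 49, 45, 30, 79, 85, 75, 70, 52, 37, 78]
t=2: [24, 57, 86, 102, 84, 24, 16, 51, 78, 95, 83, 21, 11, 38, 64, 86, 81, 26]
t=3: [59, 71, 39, 33, 31, 60, 59, 66, 38, 29, 25, 54, 66, 72, 41, 34, 22, 51]
t=4: [51, 52, 96, 99, 79, 75, 57, 53, 96, 94, 79, 72, 54, 48, 96, 94, 83, 67]
t=5: [67, 79, 56, 39, 16, 32, 67, 75, 53, 38, 15, 29, 74, 78, 55, 39, 18, 33]
t=6: [39, 25, 69, 95, 70, 75, 39, 27, 72, 96, 68, 74, 38, 22, 70, 96, 71, 72]
t=7: [89, 74, 40, 41, 30, 39, 91, 73, 42, 40, 32, 40, 89, 72, 39, 40, 32, 38]
t=8: [43, 40, 98, 113, 102, 95, 44, 40, 99, 113, 103, 97, 43, 40, 100, 114, 102, 96]
t=9: [99, 105, 76, 84, 68, 63, 100, 105, 76, 86, 70, 63, 100, 107, 77, 86, 69, 63]
t=10: [60, 60, 23, 18, 32, 49, 60, 61, 24, 18, 33, 48, 61, 61, 25, 18, 33, 49]
t=11: [65, 60, 66, 64, 88, 87, 65, 60, 65, 65, 89, 88, 64, 60, 66, 66, 88, 87]
t=12: [43, 53, 47, 40, 28, 26, 44, 54, 46, 41, 28, 27, 44, 54, 45, 40, 27, 27]
t=13: [98, 88, 101, 108, 89, 86, 97, 88, 100, 109, 89, 86, 97, 89, 101, 109, 89, 85]
t=14: [40, 37, 59, 70, 36, 25, 40, 36, 59, 70, 36, 25, 40, 37, 60, 70, 36, 25]
t=15: [109, 103, 65, 50, 87, 89, 109, 102, 64, 50, 87, 89, 109, 102, 65, 50, 87, 89]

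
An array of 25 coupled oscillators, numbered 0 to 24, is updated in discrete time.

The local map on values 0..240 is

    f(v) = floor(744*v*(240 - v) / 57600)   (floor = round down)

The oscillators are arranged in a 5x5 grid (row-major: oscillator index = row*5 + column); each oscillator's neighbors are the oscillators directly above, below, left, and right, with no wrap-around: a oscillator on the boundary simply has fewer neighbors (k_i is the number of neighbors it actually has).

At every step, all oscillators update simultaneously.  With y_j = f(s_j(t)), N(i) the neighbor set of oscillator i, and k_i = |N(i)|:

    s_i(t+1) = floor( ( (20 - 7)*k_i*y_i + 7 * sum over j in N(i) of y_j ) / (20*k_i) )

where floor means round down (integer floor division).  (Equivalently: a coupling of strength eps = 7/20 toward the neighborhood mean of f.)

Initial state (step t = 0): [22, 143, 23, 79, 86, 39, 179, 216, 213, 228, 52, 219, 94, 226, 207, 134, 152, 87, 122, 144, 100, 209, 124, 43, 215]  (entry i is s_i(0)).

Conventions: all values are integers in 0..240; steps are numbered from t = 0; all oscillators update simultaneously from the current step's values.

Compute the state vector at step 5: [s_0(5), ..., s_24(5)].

Answer: [143, 143, 147, 152, 155, 140, 142, 151, 161, 163, 145, 146, 154, 162, 160, 156, 155, 160, 158, 153, 155, 151, 153, 149, 147]

Derivation:
t=0: [22, 143, 23, 79, 86, 39, 179, 216, 213, 228, 52, 219, 94, 226, 207, 134, 152, 87, 122, 144, 100, 209, 124, 43, 215]
t=1: [88, 147, 89, 142, 145, 103, 127, 82, 74, 61, 121, 92, 144, 71, 86, 174, 155, 174, 163, 155, 163, 116, 162, 122, 95]
t=2: [174, 176, 173, 175, 171, 181, 181, 169, 158, 150, 179, 176, 172, 158, 165, 156, 167, 155, 162, 170, 163, 178, 166, 178, 177]
t=3: [145, 144, 148, 149, 154, 138, 139, 152, 164, 168, 144, 145, 153, 164, 160, 163, 156, 165, 161, 153, 159, 147, 155, 146, 145]
t=4: [177, 177, 175, 172, 169, 180, 179, 171, 162, 159, 176, 176, 169, 161, 164, 165, 168, 162, 164, 170, 167, 173, 170, 174, 175]
t=5: [143, 143, 147, 152, 155, 140, 142, 151, 161, 163, 145, 146, 154, 162, 160, 156, 155, 160, 158, 153, 155, 151, 153, 149, 147]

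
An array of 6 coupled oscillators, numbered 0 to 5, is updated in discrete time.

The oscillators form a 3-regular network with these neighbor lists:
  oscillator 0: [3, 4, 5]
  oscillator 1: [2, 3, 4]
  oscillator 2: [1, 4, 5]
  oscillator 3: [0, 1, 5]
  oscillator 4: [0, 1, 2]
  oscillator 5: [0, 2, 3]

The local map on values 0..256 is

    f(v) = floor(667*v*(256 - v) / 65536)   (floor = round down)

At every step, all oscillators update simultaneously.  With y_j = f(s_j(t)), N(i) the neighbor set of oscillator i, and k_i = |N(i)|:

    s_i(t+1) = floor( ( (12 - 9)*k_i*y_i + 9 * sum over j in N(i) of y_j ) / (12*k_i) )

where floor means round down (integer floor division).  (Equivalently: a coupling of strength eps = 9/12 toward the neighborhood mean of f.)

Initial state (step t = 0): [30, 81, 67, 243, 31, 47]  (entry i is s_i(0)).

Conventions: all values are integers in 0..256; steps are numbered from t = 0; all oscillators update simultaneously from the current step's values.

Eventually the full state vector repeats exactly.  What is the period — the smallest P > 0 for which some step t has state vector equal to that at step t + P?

Simulating step by step:
t=0: [30, 81, 67, 243, 31, 47]
t=1: [67, 93, 110, 86, 102, 82]
t=2: [145, 156, 155, 143, 151, 146]
t=3: [162, 160, 160, 162, 160, 162]
t=4: [154, 155, 155, 154, 155, 154]
t=5: [159, 159, 159, 159, 159, 159]
t=6: [156, 156, 156, 156, 156, 156]
t=7: [158, 158, 158, 158, 158, 158]
t=8: [157, 157, 157, 157, 157, 157]
t=9: [158, 158, 158, 158, 158, 158]

Answer: 2
Key observation: The state at step 7, [158, 158, 158, 158, 158, 158], reappears at step 9 — and no state repeats earlier — so the cycle the system enters has period 2.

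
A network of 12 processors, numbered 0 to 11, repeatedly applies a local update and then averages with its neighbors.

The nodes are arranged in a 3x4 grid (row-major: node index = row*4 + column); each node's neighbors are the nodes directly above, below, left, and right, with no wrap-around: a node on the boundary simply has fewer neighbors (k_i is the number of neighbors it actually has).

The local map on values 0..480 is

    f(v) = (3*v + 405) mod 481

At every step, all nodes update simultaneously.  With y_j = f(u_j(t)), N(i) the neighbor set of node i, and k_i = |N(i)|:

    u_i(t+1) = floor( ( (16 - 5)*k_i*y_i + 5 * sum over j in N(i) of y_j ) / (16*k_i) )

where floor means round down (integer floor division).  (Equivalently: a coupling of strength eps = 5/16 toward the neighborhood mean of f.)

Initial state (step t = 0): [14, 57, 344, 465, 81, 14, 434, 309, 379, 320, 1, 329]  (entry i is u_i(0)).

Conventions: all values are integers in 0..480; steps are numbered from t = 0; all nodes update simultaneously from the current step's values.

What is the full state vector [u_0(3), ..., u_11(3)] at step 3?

Simulating step by step:
t=0: [14, 57, 344, 465, 81, 14, 434, 309, 379, 320, 1, 329]
t=1: [348, 207, 401, 377, 218, 379, 314, 363, 157, 376, 394, 417]
t=2: [29, 72, 169, 97, 118, 117, 300, 107, 300, 128, 170, 176]
t=3: [72, 170, 369, 253, 256, 272, 344, 273, 327, 321, 413, 416]

Answer: [72, 170, 369, 253, 256, 272, 344, 273, 327, 321, 413, 416]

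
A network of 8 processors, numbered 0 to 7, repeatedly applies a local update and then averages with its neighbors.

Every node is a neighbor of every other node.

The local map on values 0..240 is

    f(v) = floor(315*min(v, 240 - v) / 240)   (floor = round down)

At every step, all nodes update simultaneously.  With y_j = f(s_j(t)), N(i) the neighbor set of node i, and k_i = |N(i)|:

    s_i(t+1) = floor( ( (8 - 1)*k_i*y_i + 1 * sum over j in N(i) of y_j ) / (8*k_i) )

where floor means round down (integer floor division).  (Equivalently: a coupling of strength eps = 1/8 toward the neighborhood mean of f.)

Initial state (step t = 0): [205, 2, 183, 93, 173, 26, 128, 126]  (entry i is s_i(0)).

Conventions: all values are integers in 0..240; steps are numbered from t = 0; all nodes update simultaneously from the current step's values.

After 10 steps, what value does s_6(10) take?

Answer: s_6(10) = 119

Derivation:
t=0: [205, 2, 183, 93, 173, 26, 128, 126]
t=1: [50, 13, 75, 116, 86, 40, 137, 139]
t=2: [69, 28, 97, 143, 109, 58, 129, 126]
t=3: [93, 46, 124, 124, 138, 81, 140, 143]
t=4: [122, 68, 147, 147, 131, 108, 129, 126]
t=5: [151, 95, 123, 123, 141, 139, 143, 146]
t=6: [118, 125, 150, 150, 129, 132, 127, 124]
t=7: [152, 148, 121, 121, 144, 140, 146, 150]
t=8: [117, 121, 152, 152, 126, 130, 124, 119]
t=9: [151, 154, 118, 118, 148, 143, 150, 154]
t=10: [117, 114, 150, 150, 120, 126, 119, 114]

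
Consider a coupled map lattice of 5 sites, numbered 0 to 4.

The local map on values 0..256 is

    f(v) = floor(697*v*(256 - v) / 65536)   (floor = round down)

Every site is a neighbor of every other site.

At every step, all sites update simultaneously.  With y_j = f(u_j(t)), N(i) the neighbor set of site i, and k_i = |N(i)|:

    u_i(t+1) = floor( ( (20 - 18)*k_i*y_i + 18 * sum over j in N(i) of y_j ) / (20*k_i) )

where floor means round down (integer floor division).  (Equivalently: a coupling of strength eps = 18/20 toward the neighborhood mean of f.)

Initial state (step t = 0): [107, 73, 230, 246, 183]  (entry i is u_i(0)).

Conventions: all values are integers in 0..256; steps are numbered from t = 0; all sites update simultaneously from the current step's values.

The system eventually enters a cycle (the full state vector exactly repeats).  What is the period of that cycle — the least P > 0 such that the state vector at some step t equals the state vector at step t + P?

Simulating step by step:
t=0: [107, 73, 230, 246, 183]
t=1: [100, 104, 114, 118, 104]
t=2: [169, 169, 168, 168, 169]
t=3: [156, 156, 156, 156, 156]
t=4: [165, 165, 165, 165, 165]
t=5: [159, 159, 159, 159, 159]
t=6: [164, 164, 164, 164, 164]
t=7: [160, 160, 160, 160, 160]
t=8: [163, 163, 163, 163, 163]
t=9: [161, 161, 161, 161, 161]
t=10: [162, 162, 162, 162, 162]
t=11: [161, 161, 161, 161, 161]

Answer: 2
Key observation: The state at step 9, [161, 161, 161, 161, 161], reappears at step 11 — and no state repeats earlier — so the cycle the system enters has period 2.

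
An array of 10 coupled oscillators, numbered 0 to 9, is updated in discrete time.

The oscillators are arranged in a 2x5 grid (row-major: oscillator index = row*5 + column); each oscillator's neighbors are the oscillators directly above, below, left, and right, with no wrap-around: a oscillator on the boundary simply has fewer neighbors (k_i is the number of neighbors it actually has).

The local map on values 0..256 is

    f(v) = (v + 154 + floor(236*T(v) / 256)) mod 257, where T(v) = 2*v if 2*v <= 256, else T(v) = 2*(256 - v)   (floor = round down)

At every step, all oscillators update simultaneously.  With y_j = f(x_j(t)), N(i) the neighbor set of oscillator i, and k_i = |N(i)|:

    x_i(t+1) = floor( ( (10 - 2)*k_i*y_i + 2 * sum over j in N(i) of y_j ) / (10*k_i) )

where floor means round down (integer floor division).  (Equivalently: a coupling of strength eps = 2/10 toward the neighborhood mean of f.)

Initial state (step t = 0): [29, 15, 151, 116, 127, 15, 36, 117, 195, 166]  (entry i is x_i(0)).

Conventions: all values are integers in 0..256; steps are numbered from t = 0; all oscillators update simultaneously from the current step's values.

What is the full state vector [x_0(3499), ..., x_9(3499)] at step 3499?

Answer: [201, 201, 201, 201, 201, 201, 201, 201, 201, 201]
Key observation: The state at step 17, [201, 201, 201, 201, 201, 201, 201, 201, 201, 201], reappears at step 19: the system is in a cycle of period 2 from step 17 on.  Therefore the state at step 3499 equals the state at step 17 + ((3499 - 17) mod 2) = 17, which is [201, 201, 201, 201, 201, 201, 201, 201, 201, 201].

Derivation:
t=0: [29, 15, 151, 116, 127, 15, 36, 117, 195, 166]
t=1: [228, 205, 236, 210, 46, 206, 246, 229, 208, 202]
t=2: [179, 190, 172, 178, 60, 189, 166, 174, 192, 180]
t=3: [215, 210, 221, 207, 97, 211, 225, 221, 209, 201]
t=4: [187, 189, 183, 191, 176, 188, 180, 182, 191, 195]
t=5: [210, 210, 213, 208, 217, 210, 215, 214, 207, 205]
t=6: [191, 190, 189, 192, 186, 190, 187, 188, 193, 194]
t=7: [207, 208, 208, 207, 210, 208, 210, 209, 206, 205]
t=8: [193, 192, 193, 193, 191, 192, 191, 192, 194, 195]
t=9: [206, 206, 206, 206, 206, 206, 207, 206, 205, 204]
t=10: [195, 194, 195, 195, 195, 194, 194, 195, 195, 195]
t=11: [204, 204, 204, 204, 204, 204, 204, 204, 204, 204]
t=12: [196, 196, 196, 196, 196, 196, 196, 196, 196, 196]
t=13: [203, 203, 203, 203, 203, 203, 203, 203, 203, 203]
t=14: [197, 197, 197, 197, 197, 197, 197, 197, 197, 197]
t=15: [202, 202, 202, 202, 202, 202, 202, 202, 202, 202]
t=16: [198, 198, 198, 198, 198, 198, 198, 198, 198, 198]
t=17: [201, 201, 201, 201, 201, 201, 201, 201, 201, 201]
t=18: [199, 199, 199, 199, 199, 199, 199, 199, 199, 199]
t=19: [201, 201, 201, 201, 201, 201, 201, 201, 201, 201]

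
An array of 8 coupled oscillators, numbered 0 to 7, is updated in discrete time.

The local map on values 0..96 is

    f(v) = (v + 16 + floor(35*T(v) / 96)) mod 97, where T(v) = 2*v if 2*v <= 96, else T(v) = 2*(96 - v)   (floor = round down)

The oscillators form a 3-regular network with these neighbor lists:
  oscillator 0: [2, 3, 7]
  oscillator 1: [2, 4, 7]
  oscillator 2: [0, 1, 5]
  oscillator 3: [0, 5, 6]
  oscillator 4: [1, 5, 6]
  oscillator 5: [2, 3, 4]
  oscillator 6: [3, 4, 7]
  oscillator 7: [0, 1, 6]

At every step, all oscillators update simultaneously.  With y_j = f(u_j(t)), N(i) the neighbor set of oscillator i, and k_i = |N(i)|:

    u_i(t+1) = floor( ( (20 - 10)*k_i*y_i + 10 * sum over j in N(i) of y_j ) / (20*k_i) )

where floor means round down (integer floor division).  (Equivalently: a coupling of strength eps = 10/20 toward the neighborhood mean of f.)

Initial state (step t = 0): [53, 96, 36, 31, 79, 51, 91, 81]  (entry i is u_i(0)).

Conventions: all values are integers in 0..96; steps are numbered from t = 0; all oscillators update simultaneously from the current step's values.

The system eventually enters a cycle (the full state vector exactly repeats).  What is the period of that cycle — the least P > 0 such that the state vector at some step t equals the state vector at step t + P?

Answer: 3
Key observation: The state at step 21, [3, 3, 3, 3, 3, 3, 3, 3], reappears at step 24 — and no state repeats earlier — so the cycle the system enters has period 3.

Derivation:
t=0: [53, 96, 36, 31, 79, 51, 91, 81]
t=1: [27, 23, 42, 37, 10, 27, 21, 10]
t=2: [64, 53, 73, 68, 44, 64, 50, 44]
t=3: [20, 33, 6, 5, 47, 20, 32, 47]
t=4: [33, 40, 41, 40, 32, 33, 39, 32]
t=5: [76, 80, 81, 80, 75, 76, 79, 75]
t=6: [9, 9, 9, 9, 9, 9, 9, 9]
t=7: [31, 31, 31, 31, 31, 31, 31, 31]
t=8: [69, 69, 69, 69, 69, 69, 69, 69]
t=9: [7, 7, 7, 7, 7, 7, 7, 7]
t=10: [28, 28, 28, 28, 28, 28, 28, 28]
t=11: [64, 64, 64, 64, 64, 64, 64, 64]
t=12: [6, 6, 6, 6, 6, 6, 6, 6]
t=13: [26, 26, 26, 26, 26, 26, 26, 26]
t=14: [60, 60, 60, 60, 60, 60, 60, 60]
t=15: [5, 5, 5, 5, 5, 5, 5, 5]
t=16: [24, 24, 24, 24, 24, 24, 24, 24]
t=17: [57, 57, 57, 57, 57, 57, 57, 57]
t=18: [4, 4, 4, 4, 4, 4, 4, 4]
t=19: [22, 22, 22, 22, 22, 22, 22, 22]
t=20: [54, 54, 54, 54, 54, 54, 54, 54]
t=21: [3, 3, 3, 3, 3, 3, 3, 3]
t=22: [21, 21, 21, 21, 21, 21, 21, 21]
t=23: [52, 52, 52, 52, 52, 52, 52, 52]
t=24: [3, 3, 3, 3, 3, 3, 3, 3]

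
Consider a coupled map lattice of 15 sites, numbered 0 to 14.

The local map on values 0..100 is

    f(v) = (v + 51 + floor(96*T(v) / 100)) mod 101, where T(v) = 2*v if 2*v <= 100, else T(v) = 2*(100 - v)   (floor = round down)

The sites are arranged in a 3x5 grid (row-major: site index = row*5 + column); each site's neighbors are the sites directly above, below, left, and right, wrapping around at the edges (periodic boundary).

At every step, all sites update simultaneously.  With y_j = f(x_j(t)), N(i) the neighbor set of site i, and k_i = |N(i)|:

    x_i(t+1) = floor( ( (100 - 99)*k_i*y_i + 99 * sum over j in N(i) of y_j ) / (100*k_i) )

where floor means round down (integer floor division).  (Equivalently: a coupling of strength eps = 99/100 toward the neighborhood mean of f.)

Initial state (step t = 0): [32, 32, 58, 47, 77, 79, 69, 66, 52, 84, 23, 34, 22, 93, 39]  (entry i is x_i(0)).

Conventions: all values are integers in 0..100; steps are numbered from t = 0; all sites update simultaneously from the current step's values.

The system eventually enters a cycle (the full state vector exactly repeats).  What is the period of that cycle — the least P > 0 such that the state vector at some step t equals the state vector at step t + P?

Answer: 2
Key observation: The state at step 19, [73, 73, 73, 73, 73, 73, 73, 73, 73, 73, 73, 73, 73, 73, 73], reappears at step 21 — and no state repeats earlier — so the cycle the system enters has period 2.

Derivation:
t=0: [32, 32, 58, 47, 77, 79, 69, 66, 52, 84, 23, 34, 22, 93, 39]
t=1: [49, 64, 56, 77, 64, 50, 60, 68, 72, 74, 55, 38, 67, 64, 52]
t=2: [88, 82, 78, 82, 82, 85, 79, 82, 76, 86, 85, 84, 78, 80, 82]
t=3: [64, 66, 67, 68, 63, 63, 64, 70, 65, 66, 63, 66, 67, 68, 64]
t=4: [83, 81, 79, 81, 81, 82, 80, 81, 79, 83, 82, 81, 79, 80, 82]
t=5: [66, 67, 67, 68, 65, 66, 66, 68, 66, 66, 66, 67, 67, 67, 66]
t=6: [81, 80, 79, 80, 80, 81, 80, 80, 79, 81, 80, 80, 79, 80, 81]
t=7: [67, 68, 68, 68, 67, 67, 67, 68, 67, 67, 67, 68, 68, 68, 67]
t=8: [79, 79, 79, 79, 79, 80, 79, 79, 79, 80, 79, 79, 79, 79, 79]
t=9: [68, 69, 69, 69, 68, 68, 68, 69, 68, 68, 68, 69, 69, 69, 68]
t=10: [78, 78, 78, 78, 78, 79, 78, 78, 78, 79, 78, 78, 78, 78, 78]
t=11: [69, 70, 70, 70, 69, 69, 69, 70, 69, 69, 69, 70, 70, 70, 69]
t=12: [77, 77, 77, 77, 77, 78, 77, 77, 77, 78, 77, 77, 77, 77, 77]
t=13: [70, 71, 71, 71, 70, 70, 70, 71, 70, 70, 70, 71, 71, 71, 70]
t=14: [76, 76, 76, 76, 76, 77, 76, 76, 76, 77, 76, 76, 76, 76, 76]
t=15: [71, 72, 72, 72, 71, 71, 71, 72, 71, 71, 71, 72, 72, 72, 71]
t=16: [75, 75, 75, 75, 75, 76, 75, 75, 75, 76, 75, 75, 75, 75, 75]
t=17: [72, 73, 73, 73, 72, 72, 72, 73, 72, 72, 72, 73, 73, 73, 72]
t=18: [74, 74, 74, 74, 74, 75, 74, 74, 74, 75, 74, 74, 74, 74, 74]
t=19: [73, 73, 73, 73, 73, 73, 73, 73, 73, 73, 73, 73, 73, 73, 73]
t=20: [74, 74, 74, 74, 74, 74, 74, 74, 74, 74, 74, 74, 74, 74, 74]
t=21: [73, 73, 73, 73, 73, 73, 73, 73, 73, 73, 73, 73, 73, 73, 73]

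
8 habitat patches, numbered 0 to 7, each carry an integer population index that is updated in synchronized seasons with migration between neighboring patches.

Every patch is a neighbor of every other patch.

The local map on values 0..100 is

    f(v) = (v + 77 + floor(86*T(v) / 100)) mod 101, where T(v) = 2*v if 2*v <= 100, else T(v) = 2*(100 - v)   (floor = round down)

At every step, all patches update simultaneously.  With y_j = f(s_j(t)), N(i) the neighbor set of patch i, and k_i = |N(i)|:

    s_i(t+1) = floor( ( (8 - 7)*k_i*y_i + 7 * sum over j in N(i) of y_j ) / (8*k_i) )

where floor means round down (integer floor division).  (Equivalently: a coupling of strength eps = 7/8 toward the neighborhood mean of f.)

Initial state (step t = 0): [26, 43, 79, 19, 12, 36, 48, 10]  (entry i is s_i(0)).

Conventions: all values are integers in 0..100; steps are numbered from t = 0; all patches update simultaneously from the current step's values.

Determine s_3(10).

Answer: s_3(10) = 86

Derivation:
t=0: [26, 43, 79, 19, 12, 36, 48, 10]
t=1: [43, 43, 43, 43, 43, 43, 43, 43]
t=2: [92, 92, 92, 92, 92, 92, 92, 92]
t=3: [81, 81, 81, 81, 81, 81, 81, 81]
t=4: [89, 89, 89, 89, 89, 89, 89, 89]
t=5: [83, 83, 83, 83, 83, 83, 83, 83]
t=6: [88, 88, 88, 88, 88, 88, 88, 88]
t=7: [84, 84, 84, 84, 84, 84, 84, 84]
t=8: [87, 87, 87, 87, 87, 87, 87, 87]
t=9: [85, 85, 85, 85, 85, 85, 85, 85]
t=10: [86, 86, 86, 86, 86, 86, 86, 86]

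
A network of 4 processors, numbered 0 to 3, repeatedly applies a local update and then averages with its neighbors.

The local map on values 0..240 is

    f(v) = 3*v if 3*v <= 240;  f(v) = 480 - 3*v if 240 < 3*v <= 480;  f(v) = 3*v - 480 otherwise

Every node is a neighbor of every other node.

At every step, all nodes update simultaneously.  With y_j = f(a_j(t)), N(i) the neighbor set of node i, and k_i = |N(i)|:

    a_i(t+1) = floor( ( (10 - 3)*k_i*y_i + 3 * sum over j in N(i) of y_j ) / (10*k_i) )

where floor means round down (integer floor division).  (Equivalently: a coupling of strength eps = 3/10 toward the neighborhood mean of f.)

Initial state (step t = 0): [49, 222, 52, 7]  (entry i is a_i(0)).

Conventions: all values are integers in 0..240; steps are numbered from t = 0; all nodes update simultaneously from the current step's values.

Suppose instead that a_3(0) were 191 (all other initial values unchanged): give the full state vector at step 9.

Simulating step by step:
t=0: [49, 222, 52, 191]
t=1: [146, 169, 151, 114]
t=2: [48, 39, 39, 106]
t=3: [140, 124, 124, 151]
t=4: [66, 95, 95, 46]
t=5: [191, 189, 189, 155]
t=6: [84, 80, 80, 37]
t=7: [218, 225, 225, 148]
t=8: [164, 177, 177, 81]
t=9: [42, 65, 65, 177]

Answer: [42, 65, 65, 177]
Key observation: This trace re-runs the system from the modified initial state.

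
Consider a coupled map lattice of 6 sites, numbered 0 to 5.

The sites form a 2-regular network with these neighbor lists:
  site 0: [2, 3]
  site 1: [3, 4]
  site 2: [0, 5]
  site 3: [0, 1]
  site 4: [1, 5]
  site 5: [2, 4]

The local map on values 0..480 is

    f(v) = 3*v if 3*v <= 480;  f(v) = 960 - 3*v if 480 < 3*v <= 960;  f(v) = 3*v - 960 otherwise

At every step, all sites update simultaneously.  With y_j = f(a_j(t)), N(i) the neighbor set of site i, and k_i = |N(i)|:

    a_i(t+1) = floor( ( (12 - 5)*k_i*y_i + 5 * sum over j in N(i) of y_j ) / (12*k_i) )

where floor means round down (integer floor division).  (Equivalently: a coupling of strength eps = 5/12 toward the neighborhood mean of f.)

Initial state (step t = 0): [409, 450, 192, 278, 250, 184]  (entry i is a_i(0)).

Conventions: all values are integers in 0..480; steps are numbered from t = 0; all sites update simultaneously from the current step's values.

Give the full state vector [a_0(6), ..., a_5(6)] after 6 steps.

Simulating step by step:
t=0: [409, 450, 192, 278, 250, 184]
t=1: [262, 297, 364, 210, 288, 361]
t=2: [197, 129, 138, 243, 96, 119]
t=3: [349, 333, 392, 292, 323, 354]
t=4: [113, 42, 165, 75, 34, 106]
t=5: [341, 141, 408, 228, 152, 303]
t=6: [149, 399, 177, 262, 364, 179]

Answer: [149, 399, 177, 262, 364, 179]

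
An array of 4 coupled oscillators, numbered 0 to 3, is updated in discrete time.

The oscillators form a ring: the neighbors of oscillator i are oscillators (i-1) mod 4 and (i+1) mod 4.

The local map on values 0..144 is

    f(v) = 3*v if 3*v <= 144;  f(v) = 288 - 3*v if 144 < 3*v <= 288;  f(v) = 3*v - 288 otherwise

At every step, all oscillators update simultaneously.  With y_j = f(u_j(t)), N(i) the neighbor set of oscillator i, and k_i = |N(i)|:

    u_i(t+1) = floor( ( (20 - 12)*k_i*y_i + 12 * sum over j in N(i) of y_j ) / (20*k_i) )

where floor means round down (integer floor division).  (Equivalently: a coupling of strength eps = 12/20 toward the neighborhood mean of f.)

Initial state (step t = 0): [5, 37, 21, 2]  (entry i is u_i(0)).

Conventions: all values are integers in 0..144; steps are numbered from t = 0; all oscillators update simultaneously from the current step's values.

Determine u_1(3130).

Answer: u_1(3130) = 18
Key observation: The state at step 34, [18, 18, 18, 18], reappears at step 38: the system is in a cycle of period 4 from step 34 on.  Therefore the state at step 3130 equals the state at step 34 + ((3130 - 34) mod 4) = 34, which is [18, 18, 18, 18].

Derivation:
t=0: [5, 37, 21, 2]
t=1: [41, 67, 60, 25]
t=2: [97, 104, 91, 99]
t=3: [11, 15, 15, 9]
t=4: [34, 41, 39, 34]
t=5: [108, 114, 114, 106]
t=6: [39, 48, 46, 39]
t=7: [125, 134, 133, 123]
t=8: [93, 105, 102, 91]
t=9: [16, 18, 19, 14]
t=10: [48, 53, 51, 48]
t=11: [139, 135, 135, 141]
t=12: [127, 120, 122, 127]
t=13: [86, 80, 80, 88]
t=14: [33, 42, 40, 33]
t=15: [107, 116, 115, 105]
t=16: [39, 51, 48, 37]
t=17: [120, 132, 131, 122]
t=18: [84, 96, 97, 84]
t=19: [25, 11, 12, 26]
t=20: [63, 46, 47, 64]
t=21: [109, 127, 126, 110]
t=22: [56, 75, 76, 55]
t=23: [103, 79, 79, 103]
t=24: [30, 42, 42, 30]
t=25: [100, 115, 115, 100]
t=26: [25, 43, 43, 25]
t=27: [91, 112, 112, 91]
t=28: [24, 38, 38, 24]
t=29: [84, 101, 101, 84]
t=30: [29, 21, 21, 29]
t=31: [79, 70, 70, 79]
t=32: [59, 69, 69, 59]
t=33: [102, 90, 90, 102]
t=34: [18, 18, 18, 18]
t=35: [54, 54, 54, 54]
t=36: [126, 126, 126, 126]
t=37: [90, 90, 90, 90]
t=38: [18, 18, 18, 18]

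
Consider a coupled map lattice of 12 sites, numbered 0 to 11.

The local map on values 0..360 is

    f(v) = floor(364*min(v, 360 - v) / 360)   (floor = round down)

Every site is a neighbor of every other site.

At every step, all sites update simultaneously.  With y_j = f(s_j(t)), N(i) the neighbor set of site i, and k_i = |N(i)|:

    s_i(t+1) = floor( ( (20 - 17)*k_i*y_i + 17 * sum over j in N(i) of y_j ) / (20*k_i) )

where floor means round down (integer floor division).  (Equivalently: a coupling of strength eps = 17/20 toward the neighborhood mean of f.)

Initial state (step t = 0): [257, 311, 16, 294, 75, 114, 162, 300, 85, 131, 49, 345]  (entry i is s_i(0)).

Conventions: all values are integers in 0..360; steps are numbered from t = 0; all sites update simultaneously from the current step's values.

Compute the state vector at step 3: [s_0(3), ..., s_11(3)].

Answer: [76, 76, 76, 76, 76, 76, 76, 76, 76, 76, 76, 76]

Derivation:
t=0: [257, 311, 16, 294, 75, 114, 162, 300, 85, 131, 49, 345]
t=1: [79, 75, 72, 76, 77, 80, 83, 76, 77, 81, 75, 72]
t=2: [77, 76, 76, 76, 76, 77, 77, 76, 76, 77, 76, 76]
t=3: [76, 76, 76, 76, 76, 76, 76, 76, 76, 76, 76, 76]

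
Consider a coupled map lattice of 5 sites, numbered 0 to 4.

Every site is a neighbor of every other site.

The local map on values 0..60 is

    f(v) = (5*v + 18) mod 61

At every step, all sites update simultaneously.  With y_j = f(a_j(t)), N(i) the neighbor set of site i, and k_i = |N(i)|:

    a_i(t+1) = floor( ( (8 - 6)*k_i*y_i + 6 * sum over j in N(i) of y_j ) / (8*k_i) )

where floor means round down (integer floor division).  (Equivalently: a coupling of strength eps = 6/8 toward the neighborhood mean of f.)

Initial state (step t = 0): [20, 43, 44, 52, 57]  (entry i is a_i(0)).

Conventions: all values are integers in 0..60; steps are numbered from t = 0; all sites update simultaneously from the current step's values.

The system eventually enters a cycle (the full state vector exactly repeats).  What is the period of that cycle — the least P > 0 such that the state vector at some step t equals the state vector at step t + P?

Answer: 4
Key observation: The state at step 30, [49, 50, 49, 50, 49], reappears at step 34 — and no state repeats earlier — so the cycle the system enters has period 4.

Derivation:
t=0: [20, 43, 44, 52, 57]
t=1: [51, 50, 51, 49, 51]
t=2: [26, 25, 26, 25, 26]
t=3: [24, 23, 24, 23, 24]
t=4: [14, 13, 14, 13, 14]
t=5: [25, 24, 25, 24, 25]
t=6: [19, 18, 19, 18, 19]
t=7: [50, 49, 50, 49, 50]
t=8: [22, 21, 22, 21, 22]
t=9: [4, 3, 4, 3, 4]
t=10: [36, 35, 36, 35, 36]
t=11: [13, 12, 13, 12, 13]
t=12: [20, 19, 20, 19, 20]
t=13: [55, 54, 55, 54, 55]
t=14: [47, 46, 47, 46, 47]
t=15: [7, 6, 7, 6, 7]
t=16: [51, 50, 51, 50, 51]
t=17: [27, 26, 27, 26, 27]
t=18: [29, 28, 29, 28, 29]
t=19: [39, 38, 39, 38, 39]
t=20: [28, 27, 28, 27, 28]
t=21: [34, 33, 34, 33, 34]
t=22: [3, 2, 3, 2, 3]
t=23: [31, 30, 31, 30, 31]
t=24: [49, 48, 49, 48, 49]
t=25: [17, 16, 17, 16, 17]
t=26: [40, 39, 40, 39, 40]
t=27: [33, 32, 33, 32, 33]
t=28: [21, 24, 21, 24, 21]
t=29: [6, 7, 6, 7, 6]
t=30: [49, 50, 49, 50, 49]
t=31: [20, 21, 20, 21, 20]
t=32: [36, 32, 36, 32, 36]
t=33: [30, 32, 30, 32, 30]
t=34: [49, 50, 49, 50, 49]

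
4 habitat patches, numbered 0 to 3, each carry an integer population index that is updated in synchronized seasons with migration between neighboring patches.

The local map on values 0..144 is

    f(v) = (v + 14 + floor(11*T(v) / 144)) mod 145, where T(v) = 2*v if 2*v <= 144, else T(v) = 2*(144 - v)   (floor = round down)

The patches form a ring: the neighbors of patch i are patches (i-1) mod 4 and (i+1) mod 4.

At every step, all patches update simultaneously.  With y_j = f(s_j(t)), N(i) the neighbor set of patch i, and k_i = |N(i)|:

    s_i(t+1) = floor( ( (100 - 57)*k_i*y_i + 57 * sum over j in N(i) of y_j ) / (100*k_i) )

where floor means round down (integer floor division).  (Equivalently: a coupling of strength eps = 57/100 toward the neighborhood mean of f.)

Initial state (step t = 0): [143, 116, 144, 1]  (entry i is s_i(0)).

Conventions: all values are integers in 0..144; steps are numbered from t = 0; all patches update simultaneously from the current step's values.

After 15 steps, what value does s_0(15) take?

Answer: s_0(15) = 12

Derivation:
t=0: [143, 116, 144, 1]
t=1: [47, 64, 48, 13]
t=2: [62, 76, 62, 51]
t=3: [85, 91, 85, 79]
t=4: [107, 110, 107, 105]
t=5: [126, 127, 126, 125]
t=6: [142, 142, 142, 141]
t=7: [10, 11, 10, 10]
t=8: [25, 25, 25, 25]
t=9: [42, 42, 42, 42]
t=10: [62, 62, 62, 62]
t=11: [85, 85, 85, 85]
t=12: [108, 108, 108, 108]
t=13: [127, 127, 127, 127]
t=14: [143, 143, 143, 143]
t=15: [12, 12, 12, 12]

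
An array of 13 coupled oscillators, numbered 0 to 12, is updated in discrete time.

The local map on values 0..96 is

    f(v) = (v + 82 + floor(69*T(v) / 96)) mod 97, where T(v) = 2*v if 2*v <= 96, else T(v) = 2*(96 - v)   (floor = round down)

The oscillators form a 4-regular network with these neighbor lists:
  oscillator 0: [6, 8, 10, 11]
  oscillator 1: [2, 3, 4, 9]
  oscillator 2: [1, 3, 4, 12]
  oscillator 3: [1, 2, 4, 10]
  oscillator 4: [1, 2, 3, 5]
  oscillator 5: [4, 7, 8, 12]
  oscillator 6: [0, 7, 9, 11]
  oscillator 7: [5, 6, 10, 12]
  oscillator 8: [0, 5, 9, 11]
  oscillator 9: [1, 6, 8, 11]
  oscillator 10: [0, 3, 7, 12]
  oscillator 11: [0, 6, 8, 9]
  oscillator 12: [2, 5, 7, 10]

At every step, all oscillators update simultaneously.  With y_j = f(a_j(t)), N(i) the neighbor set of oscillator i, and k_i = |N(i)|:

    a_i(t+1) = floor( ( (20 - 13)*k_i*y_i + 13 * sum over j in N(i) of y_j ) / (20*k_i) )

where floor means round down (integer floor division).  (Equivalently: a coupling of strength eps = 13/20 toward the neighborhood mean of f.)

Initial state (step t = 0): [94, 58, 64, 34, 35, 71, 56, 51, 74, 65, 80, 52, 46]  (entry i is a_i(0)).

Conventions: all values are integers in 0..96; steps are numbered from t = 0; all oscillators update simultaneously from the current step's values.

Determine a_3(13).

Simulating step by step:
t=0: [94, 58, 64, 34, 35, 71, 56, 51, 74, 65, 80, 52, 46]
t=1: [57, 52, 55, 64, 65, 58, 29, 30, 75, 48, 55, 44, 45]
t=2: [39, 32, 46, 49, 48, 54, 44, 44, 47, 40, 40, 56, 42]
t=3: [56, 36, 25, 25, 12, 30, 73, 74, 27, 54, 71, 41, 59]
t=4: [51, 42, 37, 51, 40, 45, 60, 70, 41, 48, 53, 52, 46]
t=5: [31, 57, 54, 41, 70, 74, 50, 63, 46, 45, 16, 31, 42]
t=6: [35, 44, 43, 48, 60, 76, 51, 66, 49, 43, 61, 46, 64]
t=7: [41, 77, 77, 62, 78, 78, 42, 78, 41, 47, 76, 26, 93]
t=8: [79, 75, 88, 90, 89, 86, 66, 87, 65, 50, 87, 58, 86]
t=9: [75, 72, 84, 84, 84, 86, 61, 85, 61, 46, 84, 45, 84]
t=10: [91, 73, 86, 86, 86, 87, 77, 87, 77, 61, 86, 78, 85]
t=11: [86, 88, 85, 85, 85, 85, 88, 85, 88, 91, 84, 88, 84]
t=12: [84, 84, 85, 85, 84, 85, 84, 85, 84, 83, 85, 84, 85]
t=13: [85, 85, 85, 85, 85, 85, 85, 85, 85, 86, 85, 86, 85]

Answer: a_3(13) = 85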